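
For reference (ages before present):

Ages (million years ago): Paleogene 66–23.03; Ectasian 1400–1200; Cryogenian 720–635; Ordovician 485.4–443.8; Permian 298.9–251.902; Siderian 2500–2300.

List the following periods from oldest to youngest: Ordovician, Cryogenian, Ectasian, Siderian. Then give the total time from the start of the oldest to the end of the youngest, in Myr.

From the excerpt: Ordovician 485.4–443.8; Cryogenian 720–635; Ectasian 1400–1200; Siderian 2500–2300 (Ma).
Larger Ma is earlier, so the oldest is Siderian and the youngest is Ordovician; oldest to youngest: Siderian, Ectasian, Cryogenian, Ordovician.
Oldest start 2500 minus youngest end 443.8 gives 2056.2 Myr overall.

Siderian → Ectasian → Cryogenian → Ordovician; total span 2056.2 Myr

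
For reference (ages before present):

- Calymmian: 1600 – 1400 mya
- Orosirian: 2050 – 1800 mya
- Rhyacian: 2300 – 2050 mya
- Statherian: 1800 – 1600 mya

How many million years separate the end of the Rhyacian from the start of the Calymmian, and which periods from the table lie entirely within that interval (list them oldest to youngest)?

End of Rhyacian = 2050 Ma; start of Calymmian = 1600 Ma.
Gap = 2050 − 1600 = 450 Myr.
Periods wholly inside 2050–1600 Ma: Orosirian (2050–1800), Statherian (1800–1600).

450 million years; Orosirian, Statherian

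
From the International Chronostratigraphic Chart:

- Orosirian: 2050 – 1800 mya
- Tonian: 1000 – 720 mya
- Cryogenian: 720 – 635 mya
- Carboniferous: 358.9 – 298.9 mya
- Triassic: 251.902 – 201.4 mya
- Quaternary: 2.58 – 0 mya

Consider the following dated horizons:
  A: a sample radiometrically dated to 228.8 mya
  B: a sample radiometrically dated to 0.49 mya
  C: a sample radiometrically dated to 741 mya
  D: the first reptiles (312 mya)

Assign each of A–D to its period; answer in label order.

A: 228.8 Ma lies in 251.902–201.4 Ma, so Triassic.
B: 0.49 Ma lies in 2.58–0 Ma, so Quaternary.
C: 741 Ma lies in 1000–720 Ma, so Tonian.
D: 312 Ma lies in 358.9–298.9 Ma, so Carboniferous.

A — Triassic; B — Quaternary; C — Tonian; D — Carboniferous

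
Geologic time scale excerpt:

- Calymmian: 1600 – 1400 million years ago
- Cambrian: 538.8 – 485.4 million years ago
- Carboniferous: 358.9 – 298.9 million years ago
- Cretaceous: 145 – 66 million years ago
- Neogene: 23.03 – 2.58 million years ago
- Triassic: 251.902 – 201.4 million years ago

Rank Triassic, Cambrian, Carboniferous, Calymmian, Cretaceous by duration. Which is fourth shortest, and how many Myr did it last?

Start − end for each: Triassic 251.902 − 201.4 = 50.502; Cambrian 538.8 − 485.4 = 53.4; Carboniferous 358.9 − 298.9 = 60; Calymmian 1600 − 1400 = 200; Cretaceous 145 − 66 = 79.
Ranking these from shortest: Triassic < Cambrian < Carboniferous < Cretaceous < Calymmian.
Position 4 in that ranking is Cretaceous, which lasted 79 Myr.

Cretaceous, 79 million years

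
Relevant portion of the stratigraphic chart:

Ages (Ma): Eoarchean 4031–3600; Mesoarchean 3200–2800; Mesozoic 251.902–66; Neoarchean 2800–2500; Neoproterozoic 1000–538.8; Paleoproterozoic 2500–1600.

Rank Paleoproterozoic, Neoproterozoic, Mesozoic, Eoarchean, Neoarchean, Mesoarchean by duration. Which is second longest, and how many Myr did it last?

Neoproterozoic, 461.2 million years

Durations: Paleoproterozoic 900; Neoproterozoic 461.2; Mesozoic 185.902; Eoarchean 431; Neoarchean 300; Mesoarchean 400 Myr.
Sorted longest-first: Paleoproterozoic (900), Neoproterozoic (461.2), Eoarchean (431), Mesoarchean (400), Neoarchean (300), Mesozoic (185.902).
The second longest is Neoproterozoic at 461.2 Myr.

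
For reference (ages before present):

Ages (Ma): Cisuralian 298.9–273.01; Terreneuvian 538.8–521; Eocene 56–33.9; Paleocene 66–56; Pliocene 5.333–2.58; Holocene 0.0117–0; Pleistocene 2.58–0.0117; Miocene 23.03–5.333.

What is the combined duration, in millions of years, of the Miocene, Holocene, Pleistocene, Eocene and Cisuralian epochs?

68.267 million years

Duration is start − end for each: (23.03 − 5.333) + (0.0117 − 0) + (2.58 − 0.0117) + (56 − 33.9) + (298.9 − 273.01).
That is 17.697 + 0.0117 + 2.5683 + 22.1 + 25.89, which totals 68.267 million years.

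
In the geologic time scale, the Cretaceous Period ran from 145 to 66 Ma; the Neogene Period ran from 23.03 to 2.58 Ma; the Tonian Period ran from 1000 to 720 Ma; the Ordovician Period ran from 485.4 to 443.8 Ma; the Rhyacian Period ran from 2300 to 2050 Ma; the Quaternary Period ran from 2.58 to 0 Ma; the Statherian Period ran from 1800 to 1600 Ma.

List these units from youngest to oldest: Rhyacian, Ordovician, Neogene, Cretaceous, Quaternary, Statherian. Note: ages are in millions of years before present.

Quaternary, Neogene, Cretaceous, Ordovician, Statherian, Rhyacian

The oldest of these is Rhyacian (starts 2300 Ma) and the youngest is Quaternary (ends 0 Ma).
In between, by decreasing start age: Statherian (1800), Ordovician (485.4), Cretaceous (145), Neogene (23.03).
Listing youngest first means reversing that sequence.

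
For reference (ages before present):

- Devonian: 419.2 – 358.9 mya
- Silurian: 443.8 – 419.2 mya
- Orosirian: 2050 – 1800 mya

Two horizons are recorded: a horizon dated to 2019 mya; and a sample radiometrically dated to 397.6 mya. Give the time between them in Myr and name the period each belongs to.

Elapsed time: 2019 − 397.6 = 1621.4 Myr.
2019 Ma lies within 2050–1800 Ma: Orosirian.
397.6 Ma lies within 419.2–358.9 Ma: Devonian.

1621.4 million years apart; the first in the Orosirian, the second in the Devonian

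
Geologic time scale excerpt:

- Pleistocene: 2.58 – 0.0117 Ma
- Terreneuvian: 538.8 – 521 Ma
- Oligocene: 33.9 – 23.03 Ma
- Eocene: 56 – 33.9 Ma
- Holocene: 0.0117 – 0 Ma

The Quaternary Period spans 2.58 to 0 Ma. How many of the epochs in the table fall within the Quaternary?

Epochs inside 2.58–0 Ma: Pleistocene, Holocene — 2 in total.

2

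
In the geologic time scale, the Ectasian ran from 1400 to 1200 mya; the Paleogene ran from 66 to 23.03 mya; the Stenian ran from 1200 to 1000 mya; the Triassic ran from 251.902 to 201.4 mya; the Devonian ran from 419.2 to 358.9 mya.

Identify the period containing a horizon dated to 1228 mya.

Ectasian

1228 Ma lies between 1400 and 1200 Ma, so it falls in the Ectasian.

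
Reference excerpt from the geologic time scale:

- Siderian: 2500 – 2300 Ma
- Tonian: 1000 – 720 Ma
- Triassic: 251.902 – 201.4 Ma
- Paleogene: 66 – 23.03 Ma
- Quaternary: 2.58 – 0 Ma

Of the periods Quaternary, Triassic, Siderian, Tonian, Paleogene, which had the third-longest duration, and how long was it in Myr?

Triassic, 50.502 million years

Durations: Quaternary 2.58; Triassic 50.502; Siderian 200; Tonian 280; Paleogene 42.97 Myr.
Sorted longest-first: Tonian (280), Siderian (200), Triassic (50.502), Paleogene (42.97), Quaternary (2.58).
The third longest is Triassic at 50.502 Myr.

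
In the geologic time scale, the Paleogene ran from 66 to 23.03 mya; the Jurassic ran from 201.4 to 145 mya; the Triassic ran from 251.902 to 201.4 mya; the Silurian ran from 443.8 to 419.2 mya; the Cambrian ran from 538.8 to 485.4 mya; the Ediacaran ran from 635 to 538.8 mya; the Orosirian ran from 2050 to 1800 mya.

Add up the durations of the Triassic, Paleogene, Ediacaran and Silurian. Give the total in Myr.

Each duration: Triassic = 50.502; Paleogene = 42.97; Ediacaran = 96.2; Silurian = 24.6.
Sum: 50.502 + 42.97 + 96.2 + 24.6 = 214.272 Myr.

214.272 million years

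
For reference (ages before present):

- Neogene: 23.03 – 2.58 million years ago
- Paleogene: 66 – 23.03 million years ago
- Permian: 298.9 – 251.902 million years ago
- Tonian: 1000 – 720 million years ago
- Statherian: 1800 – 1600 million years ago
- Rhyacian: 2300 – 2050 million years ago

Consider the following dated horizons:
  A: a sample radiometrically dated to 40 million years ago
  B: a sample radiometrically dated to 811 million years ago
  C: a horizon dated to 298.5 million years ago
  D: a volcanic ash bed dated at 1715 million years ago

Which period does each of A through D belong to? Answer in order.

Match each age against the start–end ranges in the excerpt: A = 40 Ma → Paleogene (66–23.03); B = 811 Ma → Tonian (1000–720); C = 298.5 Ma → Permian (298.9–251.902); D = 1715 Ma → Statherian (1800–1600).

A — Paleogene; B — Tonian; C — Permian; D — Statherian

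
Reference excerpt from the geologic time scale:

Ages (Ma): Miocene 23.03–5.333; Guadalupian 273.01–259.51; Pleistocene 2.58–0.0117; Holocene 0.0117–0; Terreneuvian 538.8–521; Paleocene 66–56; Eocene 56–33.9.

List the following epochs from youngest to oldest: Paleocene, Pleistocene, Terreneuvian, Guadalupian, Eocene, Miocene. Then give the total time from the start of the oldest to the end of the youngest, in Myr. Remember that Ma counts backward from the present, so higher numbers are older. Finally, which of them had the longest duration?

Pleistocene, Miocene, Eocene, Paleocene, Guadalupian, Terreneuvian; total span 538.7883 Myr; longest is Eocene

Start ages (Ma): Terreneuvian 538.8, Guadalupian 273.01, Paleocene 66, Eocene 56, Miocene 23.03, Pleistocene 2.58.
Ordered youngest to oldest: Pleistocene, Miocene, Eocene, Paleocene, Guadalupian, Terreneuvian.
Span = 538.8 − 0.0117 = 538.7883 Myr.
Durations: Pleistocene 2.5683, Terreneuvian 17.8, Eocene 22.1, Miocene 17.697, Paleocene 10, Guadalupian 13.5 → longest is Eocene (22.1 Myr).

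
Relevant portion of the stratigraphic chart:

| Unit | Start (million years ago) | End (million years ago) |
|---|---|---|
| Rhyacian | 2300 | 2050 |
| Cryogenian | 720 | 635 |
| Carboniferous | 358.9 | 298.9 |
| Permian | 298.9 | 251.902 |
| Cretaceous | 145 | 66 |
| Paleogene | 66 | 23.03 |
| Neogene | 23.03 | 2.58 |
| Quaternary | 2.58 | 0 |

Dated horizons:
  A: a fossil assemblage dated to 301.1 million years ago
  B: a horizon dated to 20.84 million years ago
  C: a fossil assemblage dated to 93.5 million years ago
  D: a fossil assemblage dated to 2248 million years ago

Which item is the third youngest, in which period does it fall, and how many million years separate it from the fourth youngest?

Smaller Ma means younger, so youngest first: B 20.84 < C 93.5 < A 301.1 < D 2248.
Counting 3 along gives A (301.1 Ma); the excerpt puts that inside the Carboniferous, 358.9–298.9 Ma.
Next in line is D (2248 Ma), and 2248 − 301.1 = 1946.9 Myr.

A, in the Carboniferous; 1946.9 million years to D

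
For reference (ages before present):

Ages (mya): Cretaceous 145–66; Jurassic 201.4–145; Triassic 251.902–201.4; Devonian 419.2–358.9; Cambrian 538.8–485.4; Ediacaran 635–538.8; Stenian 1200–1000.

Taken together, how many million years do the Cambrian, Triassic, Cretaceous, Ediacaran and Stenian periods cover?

Duration is start − end for each: (538.8 − 485.4) + (251.902 − 201.4) + (145 − 66) + (635 − 538.8) + (1200 − 1000).
That is 53.4 + 50.502 + 79 + 96.2 + 200, which totals 479.102 million years.

479.102 million years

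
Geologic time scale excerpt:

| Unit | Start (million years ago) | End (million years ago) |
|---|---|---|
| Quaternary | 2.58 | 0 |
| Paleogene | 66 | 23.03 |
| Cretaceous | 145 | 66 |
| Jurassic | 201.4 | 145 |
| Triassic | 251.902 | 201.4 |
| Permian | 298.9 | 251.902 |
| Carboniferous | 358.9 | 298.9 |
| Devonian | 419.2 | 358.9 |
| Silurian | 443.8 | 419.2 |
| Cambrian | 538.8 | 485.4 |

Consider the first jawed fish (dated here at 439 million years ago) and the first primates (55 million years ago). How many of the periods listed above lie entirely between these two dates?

The older date is 439 Ma and the younger is 55 Ma.
Periods with start < 439 and end > 55 Ma: Devonian (419.2–358.9), Carboniferous (358.9–298.9), Permian (298.9–251.902), Triassic (251.902–201.4), Jurassic (201.4–145), Cretaceous (145–66).
That is 6 complete periods.

6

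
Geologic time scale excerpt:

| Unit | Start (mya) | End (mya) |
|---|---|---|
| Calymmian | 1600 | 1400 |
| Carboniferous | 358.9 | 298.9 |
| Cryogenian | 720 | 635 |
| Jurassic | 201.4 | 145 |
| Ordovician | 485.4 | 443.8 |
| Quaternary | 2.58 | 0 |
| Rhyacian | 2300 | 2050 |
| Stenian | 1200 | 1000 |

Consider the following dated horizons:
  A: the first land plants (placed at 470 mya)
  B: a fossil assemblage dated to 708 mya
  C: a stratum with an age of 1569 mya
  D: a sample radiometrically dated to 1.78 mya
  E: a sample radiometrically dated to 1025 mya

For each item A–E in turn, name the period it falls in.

A — Ordovician; B — Cryogenian; C — Calymmian; D — Quaternary; E — Stenian

Match each age against the start–end ranges in the excerpt: A = 470 Ma → Ordovician (485.4–443.8); B = 708 Ma → Cryogenian (720–635); C = 1569 Ma → Calymmian (1600–1400); D = 1.78 Ma → Quaternary (2.58–0); E = 1025 Ma → Stenian (1200–1000).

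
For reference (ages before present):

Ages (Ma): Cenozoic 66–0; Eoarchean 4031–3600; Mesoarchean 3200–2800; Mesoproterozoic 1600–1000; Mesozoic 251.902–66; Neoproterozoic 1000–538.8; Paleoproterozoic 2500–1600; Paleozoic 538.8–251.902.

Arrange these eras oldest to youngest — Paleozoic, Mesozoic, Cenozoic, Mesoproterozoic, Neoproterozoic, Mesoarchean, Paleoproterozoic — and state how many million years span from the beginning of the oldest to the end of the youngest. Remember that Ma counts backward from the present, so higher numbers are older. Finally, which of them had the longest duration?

Mesoarchean → Paleoproterozoic → Mesoproterozoic → Neoproterozoic → Paleozoic → Mesozoic → Cenozoic; total span 3200 Myr; longest is Paleoproterozoic

From the excerpt: Paleozoic 538.8–251.902; Mesozoic 251.902–66; Cenozoic 66–0; Mesoproterozoic 1600–1000; Neoproterozoic 1000–538.8; Mesoarchean 3200–2800; Paleoproterozoic 2500–1600 (Ma).
Larger Ma is earlier, so the oldest is Mesoarchean and the youngest is Cenozoic; oldest to youngest: Mesoarchean, Paleoproterozoic, Mesoproterozoic, Neoproterozoic, Paleozoic, Mesozoic, Cenozoic.
Oldest start 3200 minus youngest end 0 gives 3200 Myr overall.
Individual lengths (start − end): Mesoproterozoic 600; Neoproterozoic 461.2; Mesozoic 185.902; Cenozoic 66; Paleoproterozoic 900; Mesoarchean 400; Paleozoic 286.898. The largest is Paleoproterozoic at 900 Myr.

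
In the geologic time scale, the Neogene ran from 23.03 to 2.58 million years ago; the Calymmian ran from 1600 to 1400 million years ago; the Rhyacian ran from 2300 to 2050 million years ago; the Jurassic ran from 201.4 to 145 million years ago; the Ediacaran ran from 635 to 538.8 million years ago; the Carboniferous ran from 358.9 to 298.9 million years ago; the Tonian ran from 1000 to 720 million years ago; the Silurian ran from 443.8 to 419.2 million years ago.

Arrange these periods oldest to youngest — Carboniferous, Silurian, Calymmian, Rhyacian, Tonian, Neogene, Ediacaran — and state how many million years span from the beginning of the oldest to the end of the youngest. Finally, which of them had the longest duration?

From the excerpt: Carboniferous 358.9–298.9; Silurian 443.8–419.2; Calymmian 1600–1400; Rhyacian 2300–2050; Tonian 1000–720; Neogene 23.03–2.58; Ediacaran 635–538.8 (Ma).
Larger Ma is earlier, so the oldest is Rhyacian and the youngest is Neogene; oldest to youngest: Rhyacian, Calymmian, Tonian, Ediacaran, Silurian, Carboniferous, Neogene.
Oldest start 2300 minus youngest end 2.58 gives 2297.42 Myr overall.
Individual lengths (start − end): Calymmian 200; Silurian 24.6; Ediacaran 96.2; Tonian 280; Rhyacian 250; Carboniferous 60; Neogene 20.45. The largest is Tonian at 280 Myr.

Rhyacian, Calymmian, Tonian, Ediacaran, Silurian, Carboniferous, Neogene; total span 2297.42 Myr; longest is Tonian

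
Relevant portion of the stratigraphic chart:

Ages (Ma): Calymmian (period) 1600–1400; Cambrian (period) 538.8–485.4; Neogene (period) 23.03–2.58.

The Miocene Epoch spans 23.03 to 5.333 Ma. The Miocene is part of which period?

Neogene

The Miocene (23.03–5.333 Ma) lies entirely within 23.03–2.58 Ma, the Neogene Period.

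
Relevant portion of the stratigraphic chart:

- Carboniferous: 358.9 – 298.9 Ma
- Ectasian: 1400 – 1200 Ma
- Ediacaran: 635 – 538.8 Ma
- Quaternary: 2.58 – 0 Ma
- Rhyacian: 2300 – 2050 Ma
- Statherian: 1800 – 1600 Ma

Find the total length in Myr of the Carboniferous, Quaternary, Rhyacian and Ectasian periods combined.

Each duration: Carboniferous = 60; Quaternary = 2.58; Rhyacian = 250; Ectasian = 200.
Sum: 60 + 2.58 + 250 + 200 = 512.58 Myr.

512.58 million years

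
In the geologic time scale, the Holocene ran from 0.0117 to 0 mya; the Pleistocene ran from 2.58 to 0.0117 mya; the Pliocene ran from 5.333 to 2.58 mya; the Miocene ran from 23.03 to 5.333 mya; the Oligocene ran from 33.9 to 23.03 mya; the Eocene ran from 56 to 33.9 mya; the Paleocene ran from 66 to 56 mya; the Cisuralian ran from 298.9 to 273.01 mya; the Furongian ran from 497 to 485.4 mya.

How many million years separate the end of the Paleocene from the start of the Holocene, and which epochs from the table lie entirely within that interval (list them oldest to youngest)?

55.9883 million years; Eocene, Oligocene, Miocene, Pliocene, Pleistocene

The Paleocene closes at 56 Ma and the Holocene opens at 0.0117 Ma, so the interval is 56 − 0.0117 = 55.9883 Myr.
An epoch fits inside if it starts at or after 56 Ma and ends at or before 0.0117 Ma; oldest first that gives Eocene, Oligocene, Miocene, Pliocene, Pleistocene.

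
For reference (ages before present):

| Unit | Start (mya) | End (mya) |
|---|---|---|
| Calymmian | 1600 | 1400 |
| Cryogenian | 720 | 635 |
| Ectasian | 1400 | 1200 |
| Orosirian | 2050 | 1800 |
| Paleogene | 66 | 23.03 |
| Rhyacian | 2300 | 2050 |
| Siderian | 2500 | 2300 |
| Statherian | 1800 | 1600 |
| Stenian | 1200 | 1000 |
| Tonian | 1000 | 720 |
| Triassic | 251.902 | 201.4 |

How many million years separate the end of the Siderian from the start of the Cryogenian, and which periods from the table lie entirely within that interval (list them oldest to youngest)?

End of Siderian = 2300 Ma; start of Cryogenian = 720 Ma.
Gap = 2300 − 720 = 1580 Myr.
Periods wholly inside 2300–720 Ma: Rhyacian (2300–2050), Orosirian (2050–1800), Statherian (1800–1600), Calymmian (1600–1400), Ectasian (1400–1200), Stenian (1200–1000), Tonian (1000–720).

1580 million years; Rhyacian, Orosirian, Statherian, Calymmian, Ectasian, Stenian, Tonian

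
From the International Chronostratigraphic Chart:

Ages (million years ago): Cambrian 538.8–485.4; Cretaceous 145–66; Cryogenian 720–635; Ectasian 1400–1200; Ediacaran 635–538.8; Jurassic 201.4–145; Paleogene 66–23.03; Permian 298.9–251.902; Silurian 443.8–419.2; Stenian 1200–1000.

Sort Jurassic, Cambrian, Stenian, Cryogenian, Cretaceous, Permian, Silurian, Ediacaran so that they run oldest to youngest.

Sorting by start age (descending Ma, since larger Ma = older): Stenian began 1200, Cryogenian began 720, Ediacaran began 635, Cambrian began 538.8, Silurian began 443.8, Permian began 298.9, Jurassic began 201.4, Cretaceous began 145.

Stenian, then Cryogenian, then Ediacaran, then Cambrian, then Silurian, then Permian, then Jurassic, then Cretaceous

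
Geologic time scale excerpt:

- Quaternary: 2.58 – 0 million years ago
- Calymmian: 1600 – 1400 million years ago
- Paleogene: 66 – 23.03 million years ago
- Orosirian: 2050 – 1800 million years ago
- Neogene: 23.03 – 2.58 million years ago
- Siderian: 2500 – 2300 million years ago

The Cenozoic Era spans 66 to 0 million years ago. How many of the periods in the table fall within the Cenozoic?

Periods inside 66–0 Ma: Paleogene, Neogene, Quaternary — 3 in total.

3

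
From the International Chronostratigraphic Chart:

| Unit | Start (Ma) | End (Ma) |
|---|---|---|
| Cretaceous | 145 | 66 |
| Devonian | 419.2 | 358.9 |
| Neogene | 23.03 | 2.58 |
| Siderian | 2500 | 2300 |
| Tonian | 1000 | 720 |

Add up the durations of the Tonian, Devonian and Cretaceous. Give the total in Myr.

419.3 million years

Duration is start − end for each: (1000 − 720) + (419.2 − 358.9) + (145 − 66).
That is 280 + 60.3 + 79, which totals 419.3 million years.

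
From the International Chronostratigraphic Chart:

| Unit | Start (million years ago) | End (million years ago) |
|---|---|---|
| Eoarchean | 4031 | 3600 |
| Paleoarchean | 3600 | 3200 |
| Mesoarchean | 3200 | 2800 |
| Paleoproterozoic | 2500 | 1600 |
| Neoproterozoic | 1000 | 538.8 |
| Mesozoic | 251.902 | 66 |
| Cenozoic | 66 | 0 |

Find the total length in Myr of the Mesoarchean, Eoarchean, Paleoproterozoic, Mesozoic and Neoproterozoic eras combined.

2378.102 million years

Duration is start − end for each: (3200 − 2800) + (4031 − 3600) + (2500 − 1600) + (251.902 − 66) + (1000 − 538.8).
That is 400 + 431 + 900 + 185.902 + 461.2, which totals 2378.102 million years.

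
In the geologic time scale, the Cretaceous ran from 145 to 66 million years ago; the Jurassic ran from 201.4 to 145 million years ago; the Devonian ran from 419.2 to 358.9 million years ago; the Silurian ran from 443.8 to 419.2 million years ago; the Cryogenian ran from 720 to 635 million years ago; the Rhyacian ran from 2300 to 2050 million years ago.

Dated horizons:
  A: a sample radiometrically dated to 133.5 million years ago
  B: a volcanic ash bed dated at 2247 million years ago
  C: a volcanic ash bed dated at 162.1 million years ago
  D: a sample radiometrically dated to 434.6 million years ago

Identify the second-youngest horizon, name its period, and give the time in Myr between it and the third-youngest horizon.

Smaller Ma means younger, so youngest first: A 133.5 < C 162.1 < D 434.6 < B 2247.
Counting 2 along gives C (162.1 Ma); the excerpt puts that inside the Jurassic, 201.4–145 Ma.
Next in line is D (434.6 Ma), and 434.6 − 162.1 = 272.5 Myr.

C, in the Jurassic; 272.5 million years to D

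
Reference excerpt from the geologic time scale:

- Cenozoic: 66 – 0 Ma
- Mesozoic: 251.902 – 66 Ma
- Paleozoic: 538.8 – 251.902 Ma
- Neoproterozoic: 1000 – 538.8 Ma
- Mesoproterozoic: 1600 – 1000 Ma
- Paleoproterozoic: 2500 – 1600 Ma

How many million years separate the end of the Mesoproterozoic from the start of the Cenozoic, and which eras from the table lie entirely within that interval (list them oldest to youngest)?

The Mesoproterozoic closes at 1000 Ma and the Cenozoic opens at 66 Ma, so the interval is 1000 − 66 = 934 Myr.
An era fits inside if it starts at or after 1000 Ma and ends at or before 66 Ma; oldest first that gives Neoproterozoic, Paleozoic, Mesozoic.

934 million years; Neoproterozoic, Paleozoic, Mesozoic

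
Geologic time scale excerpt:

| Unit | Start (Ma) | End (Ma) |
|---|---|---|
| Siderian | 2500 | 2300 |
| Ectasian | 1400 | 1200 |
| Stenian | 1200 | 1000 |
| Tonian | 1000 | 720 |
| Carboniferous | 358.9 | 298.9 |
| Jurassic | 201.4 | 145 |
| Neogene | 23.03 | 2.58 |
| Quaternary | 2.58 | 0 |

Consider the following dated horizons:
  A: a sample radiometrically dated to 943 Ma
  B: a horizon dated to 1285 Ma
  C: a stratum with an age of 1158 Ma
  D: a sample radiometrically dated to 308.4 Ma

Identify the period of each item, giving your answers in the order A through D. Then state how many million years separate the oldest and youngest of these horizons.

A: 943 Ma lies in 1000–720 Ma, so Tonian.
B: 1285 Ma lies in 1400–1200 Ma, so Ectasian.
C: 1158 Ma lies in 1200–1000 Ma, so Stenian.
D: 308.4 Ma lies in 358.9–298.9 Ma, so Carboniferous.
Oldest = 1285 Ma, youngest = 308.4 Ma → span 976.6 Myr.

A — Tonian; B — Ectasian; C — Stenian; D — Carboniferous; span 976.6 million years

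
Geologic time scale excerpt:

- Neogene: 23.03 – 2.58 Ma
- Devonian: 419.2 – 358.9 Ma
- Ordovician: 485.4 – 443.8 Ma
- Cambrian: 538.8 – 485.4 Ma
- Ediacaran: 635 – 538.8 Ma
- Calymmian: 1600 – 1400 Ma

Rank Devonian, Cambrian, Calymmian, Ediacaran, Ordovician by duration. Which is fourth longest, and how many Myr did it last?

Start − end for each: Devonian 419.2 − 358.9 = 60.3; Cambrian 538.8 − 485.4 = 53.4; Calymmian 1600 − 1400 = 200; Ediacaran 635 − 538.8 = 96.2; Ordovician 485.4 − 443.8 = 41.6.
Ranking these from longest: Calymmian > Ediacaran > Devonian > Cambrian > Ordovician.
Position 4 in that ranking is Cambrian, which lasted 53.4 Myr.

Cambrian, 53.4 million years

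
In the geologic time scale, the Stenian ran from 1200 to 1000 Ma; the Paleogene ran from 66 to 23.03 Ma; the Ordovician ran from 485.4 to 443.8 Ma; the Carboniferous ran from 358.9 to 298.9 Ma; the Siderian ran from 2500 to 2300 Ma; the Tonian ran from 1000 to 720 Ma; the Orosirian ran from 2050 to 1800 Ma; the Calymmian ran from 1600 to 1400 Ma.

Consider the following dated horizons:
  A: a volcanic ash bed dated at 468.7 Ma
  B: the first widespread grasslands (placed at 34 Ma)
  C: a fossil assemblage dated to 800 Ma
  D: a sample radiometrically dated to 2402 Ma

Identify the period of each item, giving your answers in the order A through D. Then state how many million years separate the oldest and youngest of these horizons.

A — Ordovician; B — Paleogene; C — Tonian; D — Siderian; span 2368 million years

Match each age against the start–end ranges in the excerpt: A = 468.7 Ma → Ordovician (485.4–443.8); B = 34 Ma → Paleogene (66–23.03); C = 800 Ma → Tonian (1000–720); D = 2402 Ma → Siderian (2500–2300).
The largest age is 2402 Ma and the smallest is 34 Ma; their difference is 2368 Myr.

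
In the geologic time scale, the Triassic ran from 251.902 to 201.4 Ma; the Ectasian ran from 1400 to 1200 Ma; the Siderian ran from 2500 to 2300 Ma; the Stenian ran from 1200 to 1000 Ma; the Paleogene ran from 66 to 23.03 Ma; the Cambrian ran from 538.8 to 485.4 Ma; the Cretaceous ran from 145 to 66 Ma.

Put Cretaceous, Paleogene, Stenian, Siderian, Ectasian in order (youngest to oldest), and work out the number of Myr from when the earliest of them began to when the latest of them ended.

Paleogene, Cretaceous, Stenian, Ectasian, Siderian; total span 2476.97 Myr

Start ages (Ma): Siderian 2500, Ectasian 1400, Stenian 1200, Cretaceous 145, Paleogene 66.
Ordered youngest to oldest: Paleogene, Cretaceous, Stenian, Ectasian, Siderian.
Span = 2500 − 23.03 = 2476.97 Myr.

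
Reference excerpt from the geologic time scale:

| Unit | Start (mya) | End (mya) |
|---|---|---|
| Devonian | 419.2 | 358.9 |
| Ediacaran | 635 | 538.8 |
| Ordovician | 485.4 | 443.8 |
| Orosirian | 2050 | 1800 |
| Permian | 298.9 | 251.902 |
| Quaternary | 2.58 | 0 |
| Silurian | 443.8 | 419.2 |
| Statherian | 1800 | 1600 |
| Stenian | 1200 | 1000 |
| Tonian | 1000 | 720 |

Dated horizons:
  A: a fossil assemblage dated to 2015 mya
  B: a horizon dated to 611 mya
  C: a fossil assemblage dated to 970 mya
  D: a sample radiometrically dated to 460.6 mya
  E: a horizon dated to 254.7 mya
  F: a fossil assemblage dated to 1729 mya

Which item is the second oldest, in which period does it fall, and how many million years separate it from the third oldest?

Larger Ma means older, so oldest first: A 2015 > F 1729 > C 970 > B 611 > D 460.6 > E 254.7.
Counting 2 along gives F (1729 Ma); the excerpt puts that inside the Statherian, 1800–1600 Ma.
Next in line is C (970 Ma), and 1729 − 970 = 759 Myr.

F, in the Statherian; 759 million years to C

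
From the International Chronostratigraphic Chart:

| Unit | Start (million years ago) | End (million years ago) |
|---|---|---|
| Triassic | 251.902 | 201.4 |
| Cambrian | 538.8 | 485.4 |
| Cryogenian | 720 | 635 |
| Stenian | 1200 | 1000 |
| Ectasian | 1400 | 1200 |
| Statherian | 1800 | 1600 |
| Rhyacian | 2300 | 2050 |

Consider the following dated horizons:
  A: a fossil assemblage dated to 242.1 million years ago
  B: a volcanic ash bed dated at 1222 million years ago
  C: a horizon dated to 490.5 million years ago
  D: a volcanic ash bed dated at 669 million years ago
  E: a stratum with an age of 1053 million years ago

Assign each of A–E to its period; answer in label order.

A — Triassic; B — Ectasian; C — Cambrian; D — Cryogenian; E — Stenian

A: 242.1 Ma lies in 251.902–201.4 Ma, so Triassic.
B: 1222 Ma lies in 1400–1200 Ma, so Ectasian.
C: 490.5 Ma lies in 538.8–485.4 Ma, so Cambrian.
D: 669 Ma lies in 720–635 Ma, so Cryogenian.
E: 1053 Ma lies in 1200–1000 Ma, so Stenian.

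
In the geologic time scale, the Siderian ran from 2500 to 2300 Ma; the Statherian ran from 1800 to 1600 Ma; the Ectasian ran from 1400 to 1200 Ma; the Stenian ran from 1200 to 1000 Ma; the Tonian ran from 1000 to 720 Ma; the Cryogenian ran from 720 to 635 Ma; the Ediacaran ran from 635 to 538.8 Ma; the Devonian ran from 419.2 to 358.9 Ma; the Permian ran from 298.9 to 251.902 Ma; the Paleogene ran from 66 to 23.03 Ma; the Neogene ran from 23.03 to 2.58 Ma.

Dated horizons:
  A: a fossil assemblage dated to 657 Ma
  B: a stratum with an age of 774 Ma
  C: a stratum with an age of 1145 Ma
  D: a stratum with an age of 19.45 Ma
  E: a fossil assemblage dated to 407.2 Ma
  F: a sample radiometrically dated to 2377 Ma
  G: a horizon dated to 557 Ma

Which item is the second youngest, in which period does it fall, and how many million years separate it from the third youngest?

Smaller Ma means younger, so youngest first: D 19.45 < E 407.2 < G 557 < A 657 < B 774 < C 1145 < F 2377.
Counting 2 along gives E (407.2 Ma); the excerpt puts that inside the Devonian, 419.2–358.9 Ma.
Next in line is G (557 Ma), and 557 − 407.2 = 149.8 Myr.

E, in the Devonian; 149.8 million years to G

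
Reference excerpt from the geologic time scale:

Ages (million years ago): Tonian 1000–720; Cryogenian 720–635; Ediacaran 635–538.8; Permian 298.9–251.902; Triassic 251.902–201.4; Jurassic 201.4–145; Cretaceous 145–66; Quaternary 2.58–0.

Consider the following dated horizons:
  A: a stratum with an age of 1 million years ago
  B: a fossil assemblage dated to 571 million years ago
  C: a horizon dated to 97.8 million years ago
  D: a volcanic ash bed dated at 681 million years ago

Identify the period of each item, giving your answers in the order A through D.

A: 1 Ma lies in 2.58–0 Ma, so Quaternary.
B: 571 Ma lies in 635–538.8 Ma, so Ediacaran.
C: 97.8 Ma lies in 145–66 Ma, so Cretaceous.
D: 681 Ma lies in 720–635 Ma, so Cryogenian.

A — Quaternary; B — Ediacaran; C — Cretaceous; D — Cryogenian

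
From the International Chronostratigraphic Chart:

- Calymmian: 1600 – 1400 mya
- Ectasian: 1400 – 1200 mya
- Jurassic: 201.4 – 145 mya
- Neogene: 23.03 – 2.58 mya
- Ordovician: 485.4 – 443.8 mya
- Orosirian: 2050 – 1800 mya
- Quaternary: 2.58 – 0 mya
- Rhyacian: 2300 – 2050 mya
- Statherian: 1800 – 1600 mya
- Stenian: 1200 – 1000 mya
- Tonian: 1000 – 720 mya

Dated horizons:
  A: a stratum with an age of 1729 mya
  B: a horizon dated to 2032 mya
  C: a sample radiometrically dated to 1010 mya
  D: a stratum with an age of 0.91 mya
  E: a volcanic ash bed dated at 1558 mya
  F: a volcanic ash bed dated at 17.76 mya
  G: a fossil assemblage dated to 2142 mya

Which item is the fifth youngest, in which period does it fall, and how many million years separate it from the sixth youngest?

Smaller Ma means younger, so youngest first: D 0.91 < F 17.76 < C 1010 < E 1558 < A 1729 < B 2032 < G 2142.
Counting 5 along gives A (1729 Ma); the excerpt puts that inside the Statherian, 1800–1600 Ma.
Next in line is B (2032 Ma), and 2032 − 1729 = 303 Myr.

A, in the Statherian; 303 million years to B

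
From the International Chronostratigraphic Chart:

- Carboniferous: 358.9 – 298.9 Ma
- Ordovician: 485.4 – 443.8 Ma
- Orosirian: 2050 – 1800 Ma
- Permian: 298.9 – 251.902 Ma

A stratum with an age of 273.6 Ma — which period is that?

273.6 Ma lies between 298.9 and 251.902 Ma, so it falls in the Permian.

Permian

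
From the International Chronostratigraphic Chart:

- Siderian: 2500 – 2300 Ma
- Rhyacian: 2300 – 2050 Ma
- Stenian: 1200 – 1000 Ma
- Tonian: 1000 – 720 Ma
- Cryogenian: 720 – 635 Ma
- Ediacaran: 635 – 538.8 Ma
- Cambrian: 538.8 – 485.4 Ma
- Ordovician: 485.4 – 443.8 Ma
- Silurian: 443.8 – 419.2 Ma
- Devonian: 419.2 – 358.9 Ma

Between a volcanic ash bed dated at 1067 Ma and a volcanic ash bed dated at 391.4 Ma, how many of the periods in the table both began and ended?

1067 Ma sits inside the Stenian (1200–1000) and 391.4 Ma inside the Devonian (419.2–358.9); neither of those is wholly between the two dates.
The listed periods lying completely between them are Tonian, Cryogenian, Ediacaran, Cambrian, Ordovician, Silurian — 6 in all.

6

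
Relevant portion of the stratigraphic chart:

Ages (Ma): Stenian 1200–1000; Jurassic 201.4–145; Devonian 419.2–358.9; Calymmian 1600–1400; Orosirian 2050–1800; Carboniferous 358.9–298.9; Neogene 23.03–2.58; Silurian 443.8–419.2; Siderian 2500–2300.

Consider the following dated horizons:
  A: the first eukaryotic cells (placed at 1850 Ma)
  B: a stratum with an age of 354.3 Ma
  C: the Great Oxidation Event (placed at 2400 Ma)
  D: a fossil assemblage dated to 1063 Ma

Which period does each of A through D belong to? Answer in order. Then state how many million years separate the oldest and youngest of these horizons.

A: 1850 Ma lies in 2050–1800 Ma, so Orosirian.
B: 354.3 Ma lies in 358.9–298.9 Ma, so Carboniferous.
C: 2400 Ma lies in 2500–2300 Ma, so Siderian.
D: 1063 Ma lies in 1200–1000 Ma, so Stenian.
Oldest = 2400 Ma, youngest = 354.3 Ma → span 2045.7 Myr.

A — Orosirian; B — Carboniferous; C — Siderian; D — Stenian; span 2045.7 million years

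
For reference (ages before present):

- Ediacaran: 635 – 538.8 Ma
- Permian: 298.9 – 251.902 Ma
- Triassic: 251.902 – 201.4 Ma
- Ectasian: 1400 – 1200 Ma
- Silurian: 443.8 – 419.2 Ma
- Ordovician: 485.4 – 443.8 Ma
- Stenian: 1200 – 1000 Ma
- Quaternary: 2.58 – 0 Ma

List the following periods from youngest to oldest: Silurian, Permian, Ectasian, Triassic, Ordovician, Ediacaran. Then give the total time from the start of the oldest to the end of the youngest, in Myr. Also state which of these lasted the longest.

Triassic → Permian → Silurian → Ordovician → Ediacaran → Ectasian; total span 1198.6 Myr; longest is Ectasian

Start ages (Ma): Ectasian 1400, Ediacaran 635, Ordovician 485.4, Silurian 443.8, Permian 298.9, Triassic 251.902.
Ordered youngest to oldest: Triassic, Permian, Silurian, Ordovician, Ediacaran, Ectasian.
Span = 1400 − 201.4 = 1198.6 Myr.
Durations: Triassic 50.502, Ectasian 200, Silurian 24.6, Ediacaran 96.2, Ordovician 41.6, Permian 46.998 → longest is Ectasian (200 Myr).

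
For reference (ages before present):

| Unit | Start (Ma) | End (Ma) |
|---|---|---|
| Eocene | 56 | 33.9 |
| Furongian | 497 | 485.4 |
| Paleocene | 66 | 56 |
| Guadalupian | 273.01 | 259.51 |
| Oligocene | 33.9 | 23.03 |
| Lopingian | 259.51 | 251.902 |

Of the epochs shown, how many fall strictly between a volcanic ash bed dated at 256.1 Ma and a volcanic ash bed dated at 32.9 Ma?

2

The older date is 256.1 Ma and the younger is 32.9 Ma.
Epochs with start < 256.1 and end > 32.9 Ma: Paleocene (66–56), Eocene (56–33.9).
That is 2 complete epochs.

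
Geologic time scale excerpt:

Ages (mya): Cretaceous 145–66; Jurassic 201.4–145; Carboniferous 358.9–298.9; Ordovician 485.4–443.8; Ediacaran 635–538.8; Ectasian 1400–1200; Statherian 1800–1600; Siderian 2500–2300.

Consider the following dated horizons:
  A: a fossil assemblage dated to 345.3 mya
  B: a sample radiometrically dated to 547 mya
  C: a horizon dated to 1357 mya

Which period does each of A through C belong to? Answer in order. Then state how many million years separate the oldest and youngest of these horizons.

Match each age against the start–end ranges in the excerpt: A = 345.3 Ma → Carboniferous (358.9–298.9); B = 547 Ma → Ediacaran (635–538.8); C = 1357 Ma → Ectasian (1400–1200).
The largest age is 1357 Ma and the smallest is 345.3 Ma; their difference is 1011.7 Myr.

A — Carboniferous; B — Ediacaran; C — Ectasian; span 1011.7 million years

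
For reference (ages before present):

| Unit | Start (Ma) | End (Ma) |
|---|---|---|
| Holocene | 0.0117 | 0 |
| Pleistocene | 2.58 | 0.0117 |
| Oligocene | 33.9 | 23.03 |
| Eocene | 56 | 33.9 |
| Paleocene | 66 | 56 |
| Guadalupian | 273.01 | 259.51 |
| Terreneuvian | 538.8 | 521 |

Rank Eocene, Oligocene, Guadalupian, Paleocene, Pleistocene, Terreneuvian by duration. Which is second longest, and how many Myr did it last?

Terreneuvian, 17.8 million years

Durations: Eocene 22.1; Oligocene 10.87; Guadalupian 13.5; Paleocene 10; Pleistocene 2.5683; Terreneuvian 17.8 Myr.
Sorted longest-first: Eocene (22.1), Terreneuvian (17.8), Guadalupian (13.5), Oligocene (10.87), Paleocene (10), Pleistocene (2.5683).
The second longest is Terreneuvian at 17.8 Myr.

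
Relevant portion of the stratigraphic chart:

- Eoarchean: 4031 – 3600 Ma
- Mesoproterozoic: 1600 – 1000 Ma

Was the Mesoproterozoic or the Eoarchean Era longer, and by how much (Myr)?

Mesoproterozoic: 1600 − 1000 = 600 Myr.
Eoarchean: 4031 − 3600 = 431 Myr.
Difference: 600 − 431 = 169 Myr, so the Mesoproterozoic was longer.

Mesoproterozoic, by 169 million years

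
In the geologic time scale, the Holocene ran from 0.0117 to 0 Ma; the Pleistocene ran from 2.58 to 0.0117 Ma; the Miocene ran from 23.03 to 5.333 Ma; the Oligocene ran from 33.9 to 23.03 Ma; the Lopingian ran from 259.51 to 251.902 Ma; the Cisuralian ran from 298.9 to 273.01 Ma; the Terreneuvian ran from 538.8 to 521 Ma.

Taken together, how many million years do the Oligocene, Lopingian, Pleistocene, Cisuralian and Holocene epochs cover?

Each duration: Oligocene = 10.87; Lopingian = 7.608; Pleistocene = 2.5683; Cisuralian = 25.89; Holocene = 0.0117.
Sum: 10.87 + 7.608 + 2.5683 + 25.89 + 0.0117 = 46.948 Myr.

46.948 million years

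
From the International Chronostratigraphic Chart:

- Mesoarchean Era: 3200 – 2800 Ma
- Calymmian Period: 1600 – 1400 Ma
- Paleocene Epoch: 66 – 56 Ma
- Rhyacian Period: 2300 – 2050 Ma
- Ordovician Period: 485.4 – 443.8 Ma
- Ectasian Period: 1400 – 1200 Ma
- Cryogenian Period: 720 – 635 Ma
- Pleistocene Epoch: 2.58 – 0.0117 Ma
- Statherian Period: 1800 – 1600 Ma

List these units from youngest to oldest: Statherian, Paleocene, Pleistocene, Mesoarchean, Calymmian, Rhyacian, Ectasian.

Sorting by start age (ascending Ma, since larger Ma = older): Pleistocene start 2.58, Paleocene start 66, Ectasian start 1400, Calymmian start 1600, Statherian start 1800, Rhyacian start 2300, Mesoarchean start 3200.

Pleistocene → Paleocene → Ectasian → Calymmian → Statherian → Rhyacian → Mesoarchean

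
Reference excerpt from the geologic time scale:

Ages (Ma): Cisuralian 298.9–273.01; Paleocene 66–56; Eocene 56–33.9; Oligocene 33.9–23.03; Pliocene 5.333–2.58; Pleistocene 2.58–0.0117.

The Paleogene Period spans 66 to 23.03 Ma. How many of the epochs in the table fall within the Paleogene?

Epochs inside 66–23.03 Ma: Paleocene, Eocene, Oligocene — 3 in total.

3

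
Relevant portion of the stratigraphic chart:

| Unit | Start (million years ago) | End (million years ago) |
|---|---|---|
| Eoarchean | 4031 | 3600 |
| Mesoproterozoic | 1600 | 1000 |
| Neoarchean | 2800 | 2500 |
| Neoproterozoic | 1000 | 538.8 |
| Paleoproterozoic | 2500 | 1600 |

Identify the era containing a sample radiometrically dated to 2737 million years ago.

2737 Ma lies between 2800 and 2500 Ma, so it falls in the Neoarchean.

Neoarchean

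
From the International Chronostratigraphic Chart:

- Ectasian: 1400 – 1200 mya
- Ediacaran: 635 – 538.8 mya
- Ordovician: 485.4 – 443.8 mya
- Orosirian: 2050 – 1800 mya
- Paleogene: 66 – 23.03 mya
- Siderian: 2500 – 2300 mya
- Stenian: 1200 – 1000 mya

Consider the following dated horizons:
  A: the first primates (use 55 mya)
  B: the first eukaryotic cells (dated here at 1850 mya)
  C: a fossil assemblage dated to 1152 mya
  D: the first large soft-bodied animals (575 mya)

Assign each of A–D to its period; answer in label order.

A — Paleogene; B — Orosirian; C — Stenian; D — Ediacaran

Match each age against the start–end ranges in the excerpt: A = 55 Ma → Paleogene (66–23.03); B = 1850 Ma → Orosirian (2050–1800); C = 1152 Ma → Stenian (1200–1000); D = 575 Ma → Ediacaran (635–538.8).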